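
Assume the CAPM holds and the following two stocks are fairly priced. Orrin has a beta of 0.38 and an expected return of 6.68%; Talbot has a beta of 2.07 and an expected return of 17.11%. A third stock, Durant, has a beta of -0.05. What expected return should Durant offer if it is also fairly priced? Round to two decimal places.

MRP (SML slope) = (17.11% − 6.68%) / (2.07 − 0.38) = 10.43% / 1.69 = 6.1716%
R_f (intercept) = 6.68% − 0.38 × 6.1716% = 4.3348%
E(R_Durant) = R_f + β × MRP = 4.3348% + -0.05 × 6.1716% = 4.03%

4.03%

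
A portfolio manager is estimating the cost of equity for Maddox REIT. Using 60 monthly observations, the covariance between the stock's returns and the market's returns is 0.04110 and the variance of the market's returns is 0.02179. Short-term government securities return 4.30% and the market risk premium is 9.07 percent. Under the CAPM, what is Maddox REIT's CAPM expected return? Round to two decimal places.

21.41%

β = Cov(R_i, R_m) / Var(R_m) = 0.04110 / 0.02179 = 1.8862
E(R) = R_f + β × MRP = 4.30% + 1.8862 × 9.07% = 21.41%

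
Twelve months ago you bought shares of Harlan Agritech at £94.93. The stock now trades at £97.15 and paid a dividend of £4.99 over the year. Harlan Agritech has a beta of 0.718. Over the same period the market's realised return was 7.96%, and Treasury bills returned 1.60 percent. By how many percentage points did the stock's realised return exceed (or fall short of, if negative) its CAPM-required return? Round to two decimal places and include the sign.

+1.43%

Realised HPR = (P1 + D1 − P0) / P0 = (97.15 + 4.99 − 94.93) / 94.93 = 7.21 / 94.93 = 7.5951%
MRP = 7.96% − 1.60% = 6.36%
CAPM required = R_f + β·MRP = 1.60% + 0.718 × 6.36% = 6.16648%
α = realised − required = 7.5951% − 6.16648% = +1.43%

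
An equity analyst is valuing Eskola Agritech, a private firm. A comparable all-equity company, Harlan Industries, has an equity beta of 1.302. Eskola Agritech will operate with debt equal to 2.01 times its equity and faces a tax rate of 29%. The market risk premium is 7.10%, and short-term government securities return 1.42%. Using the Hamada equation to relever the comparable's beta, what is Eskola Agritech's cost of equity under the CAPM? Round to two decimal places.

23.86%

β_L = β_U × [1 + (1 − t)(D/E)] = 1.302 × [1 + (1 − 0.29) × 2.01]
    = 1.302 × [1 + 0.71 × 2.01] = 1.302 × 2.4271 = 3.1601
E(R) = R_f + β_L × MRP = 1.42% + 3.1601 × 7.10% = 23.86%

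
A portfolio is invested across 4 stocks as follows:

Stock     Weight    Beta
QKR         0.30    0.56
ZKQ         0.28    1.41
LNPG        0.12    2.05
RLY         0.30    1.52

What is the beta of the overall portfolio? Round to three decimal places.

1.265

β_P = Σ w_i β_i = 0.30×0.56 + 0.28×1.41 + 0.12×2.05 + 0.30×1.52 = 1.2648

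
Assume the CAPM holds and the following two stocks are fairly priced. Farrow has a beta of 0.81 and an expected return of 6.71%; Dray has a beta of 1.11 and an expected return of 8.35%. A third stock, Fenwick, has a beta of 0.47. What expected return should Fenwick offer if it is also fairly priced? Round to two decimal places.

4.85%

MRP (SML slope) = (8.35% − 6.71%) / (1.11 − 0.81) = 1.64% / 0.30 = 5.4667%
R_f (intercept) = 6.71% − 0.81 × 5.4667% = 2.2820%
E(R_Fenwick) = R_f + β × MRP = 2.2820% + 0.47 × 5.4667% = 4.85%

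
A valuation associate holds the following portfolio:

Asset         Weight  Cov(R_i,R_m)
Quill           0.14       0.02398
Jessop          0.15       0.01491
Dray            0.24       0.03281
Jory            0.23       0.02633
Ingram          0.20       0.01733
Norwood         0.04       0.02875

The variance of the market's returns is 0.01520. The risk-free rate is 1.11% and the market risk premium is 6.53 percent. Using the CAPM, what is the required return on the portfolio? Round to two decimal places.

11.48%

β_Quill = 0.02398 / 0.01520 = 1.5776
β_Jessop = 0.01491 / 0.01520 = 0.9809
β_Dray = 0.03281 / 0.01520 = 2.1586
β_Jory = 0.02633 / 0.01520 = 1.7322
β_Ingram = 0.01733 / 0.01520 = 1.1401
β_Norwood = 0.02875 / 0.01520 = 1.8914
β_P = Σ w_i β_i = 0.14×1.5776 + 0.15×0.9809 + 0.24×2.1586 + 0.23×1.7322 + 0.20×1.1401 + 0.04×1.8914 = 1.5881
E(R_P) = R_f + β_P × MRP = 1.11% + 1.5881 × 6.53% = 11.48%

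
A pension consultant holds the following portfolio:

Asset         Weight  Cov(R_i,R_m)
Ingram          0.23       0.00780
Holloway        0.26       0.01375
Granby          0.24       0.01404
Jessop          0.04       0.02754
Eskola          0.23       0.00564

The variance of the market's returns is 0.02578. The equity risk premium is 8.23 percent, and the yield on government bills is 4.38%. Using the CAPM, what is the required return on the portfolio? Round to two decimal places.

7.94%

β_Ingram = 0.00780 / 0.02578 = 0.3026
β_Holloway = 0.01375 / 0.02578 = 0.5334
β_Granby = 0.01404 / 0.02578 = 0.5446
β_Jessop = 0.02754 / 0.02578 = 1.0683
β_Eskola = 0.00564 / 0.02578 = 0.2188
β_P = Σ w_i β_i = 0.23×0.3026 + 0.26×0.5334 + 0.24×0.5446 + 0.04×1.0683 + 0.23×0.2188 = 0.4320
E(R_P) = R_f + β_P × MRP = 4.38% + 0.4320 × 8.23% = 7.94%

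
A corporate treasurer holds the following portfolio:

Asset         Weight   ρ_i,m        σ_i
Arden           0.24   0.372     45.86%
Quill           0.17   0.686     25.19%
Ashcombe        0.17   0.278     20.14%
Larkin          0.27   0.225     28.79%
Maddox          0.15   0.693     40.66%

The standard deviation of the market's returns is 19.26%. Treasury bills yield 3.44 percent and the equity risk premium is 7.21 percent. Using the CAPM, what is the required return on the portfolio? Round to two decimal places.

β_Arden = 0.372 × 45.86% / 19.26% = 0.8858
β_Quill = 0.686 × 25.19% / 19.26% = 0.8972
β_Ashcombe = 0.278 × 20.14% / 19.26% = 0.2907
β_Larkin = 0.225 × 28.79% / 19.26% = 0.3363
β_Maddox = 0.693 × 40.66% / 19.26% = 1.4630
β_P = Σ w_i β_i = 0.24×0.8858 + 0.17×0.8972 + 0.17×0.2907 + 0.27×0.3363 + 0.15×1.4630 = 0.7248
E(R_P) = R_f + β_P × MRP = 3.44% + 0.7248 × 7.21% = 8.67%

8.67%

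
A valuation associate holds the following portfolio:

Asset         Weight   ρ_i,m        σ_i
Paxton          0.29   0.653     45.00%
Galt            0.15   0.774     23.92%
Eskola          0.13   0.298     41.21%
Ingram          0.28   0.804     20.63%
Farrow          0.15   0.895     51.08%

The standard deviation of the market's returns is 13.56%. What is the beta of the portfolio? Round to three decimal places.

1.799

β_Paxton = 0.653 × 45.00% / 13.56% = 2.1670
β_Galt = 0.774 × 23.92% / 13.56% = 1.3653
β_Eskola = 0.298 × 41.21% / 13.56% = 0.9056
β_Ingram = 0.804 × 20.63% / 13.56% = 1.2232
β_Farrow = 0.895 × 51.08% / 13.56% = 3.3714
β_P = Σ w_i β_i = 0.29×2.1670 + 0.15×1.3653 + 0.13×0.9056 + 0.28×1.2232 + 0.15×3.3714 = 1.7992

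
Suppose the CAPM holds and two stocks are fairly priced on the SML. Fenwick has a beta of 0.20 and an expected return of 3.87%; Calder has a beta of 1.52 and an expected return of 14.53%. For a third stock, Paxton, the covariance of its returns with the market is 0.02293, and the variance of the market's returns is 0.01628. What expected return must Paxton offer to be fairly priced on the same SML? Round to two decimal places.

13.63%

MRP = (14.53% − 3.87%) / (1.52 − 0.20) = 8.0758%
R_f = 3.87% − 0.20 × 8.0758% = 2.2548%
β_Paxton = Cov / Var(R_m) = 0.02293 / 0.01628 = 1.4085
E(R_Paxton) = R_f + β × MRP = 2.2548% + 1.4085 × 8.0758% = 13.63%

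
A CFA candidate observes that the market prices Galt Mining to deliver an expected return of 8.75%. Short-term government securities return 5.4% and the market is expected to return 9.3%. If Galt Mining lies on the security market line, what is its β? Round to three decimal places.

0.859

MRP = 9.3% − 5.4% = 3.90%
β = (E(R) − R_f) / MRP = (8.75% − 5.4%) / 3.9% = 3.35% / 3.9% = 0.859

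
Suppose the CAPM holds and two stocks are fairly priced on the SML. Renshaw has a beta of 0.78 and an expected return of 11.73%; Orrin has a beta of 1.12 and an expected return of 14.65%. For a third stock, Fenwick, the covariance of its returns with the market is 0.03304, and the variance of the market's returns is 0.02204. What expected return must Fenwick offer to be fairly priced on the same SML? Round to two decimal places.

MRP = (14.65% − 11.73%) / (1.12 − 0.78) = 8.5882%
R_f = 11.73% − 0.78 × 8.5882% = 5.0312%
β_Fenwick = Cov / Var(R_m) = 0.03304 / 0.02204 = 1.4991
E(R_Fenwick) = R_f + β × MRP = 5.0312% + 1.4991 × 8.5882% = 17.91%

17.91%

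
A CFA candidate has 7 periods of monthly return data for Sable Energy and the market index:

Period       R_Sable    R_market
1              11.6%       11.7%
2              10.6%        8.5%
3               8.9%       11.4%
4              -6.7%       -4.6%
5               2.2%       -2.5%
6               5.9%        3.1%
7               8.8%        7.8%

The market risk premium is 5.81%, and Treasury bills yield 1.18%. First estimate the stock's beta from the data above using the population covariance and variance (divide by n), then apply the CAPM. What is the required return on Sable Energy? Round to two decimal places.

6.38%

Mean R_i = (11.6 + 10.6 + 8.9 − 6.7 + 2.2 + 5.9 + 8.8) / 7 = 5.9000%
Mean R_m = (11.7 + 8.5 + 11.4 − 4.6 − 2.5 + 3.1 + 7.8) / 7 = 5.0571%
Σ(R_i − R̄_i)(R_m − R̄_m) = 230.6700  ⇒  Cov = 230.6700 / 7 = 32.9529
Σ(R_m − R̄_m)² = 257.9371  ⇒  Var(R_m) = 257.9371 / 7 = 36.8482
β = Cov / Var(R_m) = 32.9529 / 36.8482 = 0.8943
E(R) = R_f + β × MRP = 1.18% + 0.8943 × 5.81% = 6.38%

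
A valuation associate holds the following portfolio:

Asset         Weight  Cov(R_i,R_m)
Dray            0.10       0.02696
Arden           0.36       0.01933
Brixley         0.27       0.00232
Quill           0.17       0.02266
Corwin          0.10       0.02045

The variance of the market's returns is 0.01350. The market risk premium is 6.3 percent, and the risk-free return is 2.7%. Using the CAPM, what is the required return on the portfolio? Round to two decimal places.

10.25%

β_Dray = 0.02696 / 0.01350 = 1.9970
β_Arden = 0.01933 / 0.01350 = 1.4319
β_Brixley = 0.00232 / 0.01350 = 0.1719
β_Quill = 0.02266 / 0.01350 = 1.6785
β_Corwin = 0.02045 / 0.01350 = 1.5148
β_P = Σ w_i β_i = 0.10×1.9970 + 0.36×1.4319 + 0.27×0.1719 + 0.17×1.6785 + 0.10×1.5148 = 1.1984
E(R_P) = R_f + β_P × MRP = 2.7% + 1.1984 × 6.3% = 10.25%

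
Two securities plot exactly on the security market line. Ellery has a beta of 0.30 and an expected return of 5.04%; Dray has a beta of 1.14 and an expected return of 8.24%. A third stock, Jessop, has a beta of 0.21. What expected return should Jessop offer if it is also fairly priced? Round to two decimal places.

MRP (SML slope) = (8.24% − 5.04%) / (1.14 − 0.30) = 3.20% / 0.84 = 3.8095%
R_f (intercept) = 5.04% − 0.30 × 3.8095% = 3.8972%
E(R_Jessop) = R_f + β × MRP = 3.8972% + 0.21 × 3.8095% = 4.70%

4.70%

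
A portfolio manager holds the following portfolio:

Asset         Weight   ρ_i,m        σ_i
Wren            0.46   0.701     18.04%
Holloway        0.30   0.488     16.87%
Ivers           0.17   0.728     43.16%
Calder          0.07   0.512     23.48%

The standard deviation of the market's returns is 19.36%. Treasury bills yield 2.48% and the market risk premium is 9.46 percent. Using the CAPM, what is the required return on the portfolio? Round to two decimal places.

β_Wren = 0.701 × 18.04% / 19.36% = 0.6532
β_Holloway = 0.488 × 16.87% / 19.36% = 0.4252
β_Ivers = 0.728 × 43.16% / 19.36% = 1.6230
β_Calder = 0.512 × 23.48% / 19.36% = 0.6210
β_P = Σ w_i β_i = 0.46×0.6532 + 0.30×0.4252 + 0.17×1.6230 + 0.07×0.6210 = 0.7474
E(R_P) = R_f + β_P × MRP = 2.48% + 0.7474 × 9.46% = 9.55%

9.55%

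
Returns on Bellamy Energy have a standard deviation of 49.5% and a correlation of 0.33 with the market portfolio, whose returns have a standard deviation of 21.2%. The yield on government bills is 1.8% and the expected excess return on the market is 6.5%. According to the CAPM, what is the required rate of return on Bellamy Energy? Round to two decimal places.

6.81%

β = ρ × σ_i / σ_m = 0.33 × 49.5% / 21.2% = 0.7705
E(R) = 1.8% + 0.7705 × 6.5% = 6.81%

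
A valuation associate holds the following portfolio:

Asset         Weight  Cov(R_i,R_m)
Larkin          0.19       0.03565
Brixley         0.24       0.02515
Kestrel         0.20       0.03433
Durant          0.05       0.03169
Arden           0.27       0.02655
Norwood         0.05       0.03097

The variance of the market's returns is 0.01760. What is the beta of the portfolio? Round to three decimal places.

β_Larkin = 0.03565 / 0.01760 = 2.0256
β_Brixley = 0.02515 / 0.01760 = 1.4290
β_Kestrel = 0.03433 / 0.01760 = 1.9506
β_Durant = 0.03169 / 0.01760 = 1.8006
β_Arden = 0.02655 / 0.01760 = 1.5085
β_Norwood = 0.03097 / 0.01760 = 1.7597
β_P = Σ w_i β_i = 0.19×2.0256 + 0.24×1.4290 + 0.20×1.9506 + 0.05×1.8006 + 0.27×1.5085 + 0.05×1.7597 = 1.7033

1.703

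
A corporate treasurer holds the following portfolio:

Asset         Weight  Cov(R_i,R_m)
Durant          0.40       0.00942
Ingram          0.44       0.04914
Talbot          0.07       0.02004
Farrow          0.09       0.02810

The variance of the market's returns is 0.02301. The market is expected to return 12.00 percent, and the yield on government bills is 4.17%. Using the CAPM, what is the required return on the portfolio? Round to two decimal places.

β_Durant = 0.00942 / 0.02301 = 0.4094
β_Ingram = 0.04914 / 0.02301 = 2.1356
β_Talbot = 0.02004 / 0.02301 = 0.8709
β_Farrow = 0.02810 / 0.02301 = 1.2212
β_P = Σ w_i β_i = 0.40×0.4094 + 0.44×2.1356 + 0.07×0.8709 + 0.09×1.2212 = 1.2743
MRP = 12.00% − 4.17% = 7.83%
E(R_P) = R_f + β_P × MRP = 4.17% + 1.2743 × 7.83% = 14.15%

14.15%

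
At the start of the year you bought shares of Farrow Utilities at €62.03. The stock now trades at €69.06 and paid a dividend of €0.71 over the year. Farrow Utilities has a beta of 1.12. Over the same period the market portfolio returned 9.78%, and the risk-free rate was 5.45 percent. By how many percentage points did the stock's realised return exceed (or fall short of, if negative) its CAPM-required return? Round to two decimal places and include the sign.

Realised HPR = (P1 + D1 − P0) / P0 = (69.06 + 0.71 − 62.03) / 62.03 = 7.74 / 62.03 = 12.4778%
MRP = 9.78% − 5.45% = 4.33%
CAPM required = R_f + β·MRP = 5.45% + 1.12 × 4.33% = 10.2996%
α = realised − required = 12.4778% − 10.2996% = +2.18%

+2.18%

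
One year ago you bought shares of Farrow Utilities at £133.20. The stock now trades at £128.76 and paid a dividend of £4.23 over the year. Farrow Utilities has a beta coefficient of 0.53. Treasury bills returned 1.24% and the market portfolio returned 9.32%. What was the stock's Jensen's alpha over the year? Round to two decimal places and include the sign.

-5.68%

Realised HPR = (P1 + D1 − P0) / P0 = (128.76 + 4.23 − 133.20) / 133.20 = -0.21 / 133.20 = -0.1577%
MRP = 9.32% − 1.24% = 8.08%
CAPM required = R_f + β·MRP = 1.24% + 0.53 × 8.08% = 5.5224%
α = realised − required = -0.1577% − 5.5224% = -5.68%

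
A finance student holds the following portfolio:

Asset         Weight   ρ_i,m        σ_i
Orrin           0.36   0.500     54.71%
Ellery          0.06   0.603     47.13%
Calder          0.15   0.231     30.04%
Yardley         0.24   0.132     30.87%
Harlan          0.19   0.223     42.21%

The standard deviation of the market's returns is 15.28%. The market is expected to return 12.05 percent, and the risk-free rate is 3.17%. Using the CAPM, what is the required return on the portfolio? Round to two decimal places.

12.10%

β_Orrin = 0.500 × 54.71% / 15.28% = 1.7902
β_Ellery = 0.603 × 47.13% / 15.28% = 1.8599
β_Calder = 0.231 × 30.04% / 15.28% = 0.4541
β_Yardley = 0.132 × 30.87% / 15.28% = 0.2667
β_Harlan = 0.223 × 42.21% / 15.28% = 0.6160
β_P = Σ w_i β_i = 0.36×1.7902 + 0.06×1.8599 + 0.15×0.4541 + 0.24×0.2667 + 0.19×0.6160 = 1.0052
MRP = 12.05% − 3.17% = 8.88%
E(R_P) = R_f + β_P × MRP = 3.17% + 1.0052 × 8.88% = 12.10%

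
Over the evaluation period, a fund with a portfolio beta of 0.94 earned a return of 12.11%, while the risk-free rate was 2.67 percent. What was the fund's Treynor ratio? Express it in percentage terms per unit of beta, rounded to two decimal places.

10.04%

Treynor = (R_P − R_f) / β_P = (12.11% − 2.67%) / 0.9400 = 9.44% / 0.9400 = 10.04%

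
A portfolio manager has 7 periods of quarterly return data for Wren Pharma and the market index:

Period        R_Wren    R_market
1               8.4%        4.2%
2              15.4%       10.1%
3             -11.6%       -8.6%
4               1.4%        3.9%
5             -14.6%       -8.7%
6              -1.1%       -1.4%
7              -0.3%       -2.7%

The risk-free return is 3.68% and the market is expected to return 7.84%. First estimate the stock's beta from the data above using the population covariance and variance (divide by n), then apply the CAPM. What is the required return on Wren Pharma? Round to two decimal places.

Mean R_i = (8.4 + 15.4 − 11.6 + 1.4 − 14.6 − 1.1 − 0.3) / 7 = -0.3429%
Mean R_m = (4.2 + 10.1 − 8.6 + 3.9 − 8.7 − 1.4 − 2.7) / 7 = -0.4571%
Σ(R_i − R̄_i)(R_m − R̄_m) = 424.3129  ⇒  Cov = 424.3129 / 7 = 60.6161
Σ(R_m − R̄_m)² = 292.2971  ⇒  Var(R_m) = 292.2971 / 7 = 41.7567
β = Cov / Var(R_m) = 60.6161 / 41.7567 = 1.4516
MRP = 7.84% − 3.68% = 4.16%
E(R) = R_f + β × MRP = 3.68% + 1.4516 × 4.16% = 9.72%

9.72%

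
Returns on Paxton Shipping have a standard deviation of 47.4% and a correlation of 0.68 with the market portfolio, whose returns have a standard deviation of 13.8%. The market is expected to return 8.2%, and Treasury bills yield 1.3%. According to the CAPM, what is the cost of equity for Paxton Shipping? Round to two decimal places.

17.42%

β = ρ × σ_i / σ_m = 0.68 × 47.4% / 13.8% = 2.3357
MRP = 8.2% − 1.3% = 6.90%
E(R) = 1.3% + 2.3357 × 6.9% = 17.42%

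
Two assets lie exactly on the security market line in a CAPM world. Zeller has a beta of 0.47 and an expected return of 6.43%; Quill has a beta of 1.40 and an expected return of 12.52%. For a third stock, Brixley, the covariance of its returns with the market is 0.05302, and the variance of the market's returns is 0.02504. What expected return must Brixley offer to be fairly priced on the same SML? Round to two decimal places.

17.22%

MRP = (12.52% − 6.43%) / (1.40 − 0.47) = 6.5484%
R_f = 6.43% − 0.47 × 6.5484% = 3.3523%
β_Brixley = Cov / Var(R_m) = 0.05302 / 0.02504 = 2.1174
E(R_Brixley) = R_f + β × MRP = 3.3523% + 2.1174 × 6.5484% = 17.22%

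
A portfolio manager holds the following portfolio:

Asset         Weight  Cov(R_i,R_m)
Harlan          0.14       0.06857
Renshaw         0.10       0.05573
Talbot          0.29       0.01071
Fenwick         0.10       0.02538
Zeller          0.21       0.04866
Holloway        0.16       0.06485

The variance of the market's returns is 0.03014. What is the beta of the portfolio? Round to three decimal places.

1.374

β_Harlan = 0.06857 / 0.03014 = 2.2750
β_Renshaw = 0.05573 / 0.03014 = 1.8490
β_Talbot = 0.01071 / 0.03014 = 0.3553
β_Fenwick = 0.02538 / 0.03014 = 0.8421
β_Zeller = 0.04866 / 0.03014 = 1.6145
β_Holloway = 0.06485 / 0.03014 = 2.1516
β_P = Σ w_i β_i = 0.14×2.2750 + 0.10×1.8490 + 0.29×0.3553 + 0.10×0.8421 + 0.21×1.6145 + 0.16×2.1516 = 1.3739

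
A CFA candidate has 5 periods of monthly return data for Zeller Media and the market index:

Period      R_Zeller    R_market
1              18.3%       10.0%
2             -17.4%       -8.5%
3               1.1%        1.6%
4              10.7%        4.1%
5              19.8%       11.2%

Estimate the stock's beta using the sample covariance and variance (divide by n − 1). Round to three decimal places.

Mean R_i = (18.3 − 17.4 + 1.1 + 10.7 + 19.8) / 5 = 6.5000%
Mean R_m = (10.0 − 8.5 + 1.6 + 4.1 + 11.2) / 5 = 3.6800%
Σ(R_i − R̄_i)(R_m − R̄_m) = 478.6900  ⇒  Cov = 478.6900 / 4 = 119.6725
Σ(R_m − R̄_m)² = 249.3480  ⇒  Var(R_m) = 249.3480 / 4 = 62.3370
β = Cov / Var(R_m) = 119.6725 / 62.3370 = 1.9198

1.920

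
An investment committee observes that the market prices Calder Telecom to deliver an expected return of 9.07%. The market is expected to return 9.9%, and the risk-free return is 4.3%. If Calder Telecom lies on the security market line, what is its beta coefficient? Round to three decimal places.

0.852

MRP = 9.9% − 4.3% = 5.60%
β = (E(R) − R_f) / MRP = (9.07% − 4.3%) / 5.6% = 4.77% / 5.6% = 0.852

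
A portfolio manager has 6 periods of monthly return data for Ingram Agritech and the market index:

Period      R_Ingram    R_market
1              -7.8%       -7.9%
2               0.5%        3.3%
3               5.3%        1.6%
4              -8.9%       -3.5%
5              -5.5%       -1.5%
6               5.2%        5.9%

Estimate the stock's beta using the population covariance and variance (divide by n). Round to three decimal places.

Mean R_i = (-7.8 + 0.5 + 5.3 − 8.9 − 5.5 + 5.2) / 6 = -1.8667%
Mean R_m = (-7.9 + 3.3 + 1.6 − 3.5 − 1.5 + 5.9) / 6 = -0.3500%
Σ(R_i − R̄_i)(R_m − R̄_m) = 137.9100  ⇒  Cov = 137.9100 / 6 = 22.9850
Σ(R_m − R̄_m)² = 124.4350  ⇒  Var(R_m) = 124.4350 / 6 = 20.7392
β = Cov / Var(R_m) = 22.9850 / 20.7392 = 1.1083

1.108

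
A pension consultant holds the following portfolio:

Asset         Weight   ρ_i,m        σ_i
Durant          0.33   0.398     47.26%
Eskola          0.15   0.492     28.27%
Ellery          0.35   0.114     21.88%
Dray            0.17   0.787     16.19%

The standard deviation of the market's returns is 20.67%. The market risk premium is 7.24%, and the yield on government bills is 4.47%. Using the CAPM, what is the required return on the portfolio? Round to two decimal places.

8.44%

β_Durant = 0.398 × 47.26% / 20.67% = 0.9100
β_Eskola = 0.492 × 28.27% / 20.67% = 0.6729
β_Ellery = 0.114 × 21.88% / 20.67% = 0.1207
β_Dray = 0.787 × 16.19% / 20.67% = 0.6164
β_P = Σ w_i β_i = 0.33×0.9100 + 0.15×0.6729 + 0.35×0.1207 + 0.17×0.6164 = 0.5483
E(R_P) = R_f + β_P × MRP = 4.47% + 0.5483 × 7.24% = 8.44%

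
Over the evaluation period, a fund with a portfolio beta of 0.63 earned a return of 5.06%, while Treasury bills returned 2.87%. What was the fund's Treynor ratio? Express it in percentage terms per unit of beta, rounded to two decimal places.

3.48%

Treynor = (R_P − R_f) / β_P = (5.06% − 2.87%) / 0.6300 = 2.19% / 0.6300 = 3.48%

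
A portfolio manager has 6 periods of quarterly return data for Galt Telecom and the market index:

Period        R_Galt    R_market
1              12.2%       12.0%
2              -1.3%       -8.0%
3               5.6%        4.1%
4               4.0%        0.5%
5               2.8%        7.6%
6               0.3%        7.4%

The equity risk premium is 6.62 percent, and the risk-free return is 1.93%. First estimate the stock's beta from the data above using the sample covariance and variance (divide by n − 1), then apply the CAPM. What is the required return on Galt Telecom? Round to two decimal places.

Mean R_i = (12.2 − 1.3 + 5.6 + 4.0 + 2.8 + 0.3) / 6 = 3.9333%
Mean R_m = (12.0 − 8.0 + 4.1 + 0.5 + 7.6 + 7.4) / 6 = 3.9333%
Σ(R_i − R̄_i)(R_m − R̄_m) = 112.4333  ⇒  Cov = 112.4333 / 5 = 22.4867
Σ(R_m − R̄_m)² = 244.7533  ⇒  Var(R_m) = 244.7533 / 5 = 48.9507
β = Cov / Var(R_m) = 22.4867 / 48.9507 = 0.4594
E(R) = R_f + β × MRP = 1.93% + 0.4594 × 6.62% = 4.97%

4.97%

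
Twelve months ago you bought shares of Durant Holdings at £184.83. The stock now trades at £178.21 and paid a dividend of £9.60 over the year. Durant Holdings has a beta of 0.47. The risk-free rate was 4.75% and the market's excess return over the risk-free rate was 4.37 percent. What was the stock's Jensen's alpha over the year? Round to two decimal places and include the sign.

Realised HPR = (P1 + D1 − P0) / P0 = (178.21 + 9.60 − 184.83) / 184.83 = 2.98 / 184.83 = 1.6123%
CAPM required = R_f + β·MRP = 4.75% + 0.47 × 4.37% = 6.8039%
α = realised − required = 1.6123% − 6.8039% = -5.19%

-5.19%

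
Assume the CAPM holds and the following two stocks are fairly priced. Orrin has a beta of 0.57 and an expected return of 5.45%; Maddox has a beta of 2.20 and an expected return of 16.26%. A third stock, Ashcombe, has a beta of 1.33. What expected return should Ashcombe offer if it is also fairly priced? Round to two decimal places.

10.49%

MRP (SML slope) = (16.26% − 5.45%) / (2.20 − 0.57) = 10.81% / 1.63 = 6.6319%
R_f (intercept) = 5.45% − 0.57 × 6.6319% = 1.6698%
E(R_Ashcombe) = R_f + β × MRP = 1.6698% + 1.33 × 6.6319% = 10.49%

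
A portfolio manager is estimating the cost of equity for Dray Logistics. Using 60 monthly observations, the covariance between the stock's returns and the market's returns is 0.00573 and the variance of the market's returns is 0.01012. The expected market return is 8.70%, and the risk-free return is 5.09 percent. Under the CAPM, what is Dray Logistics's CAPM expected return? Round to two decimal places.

7.13%

β = Cov(R_i, R_m) / Var(R_m) = 0.00573 / 0.01012 = 0.5662
MRP = 8.70% − 5.09% = 3.61%
E(R) = R_f + β × MRP = 5.09% + 0.5662 × 3.61% = 7.13%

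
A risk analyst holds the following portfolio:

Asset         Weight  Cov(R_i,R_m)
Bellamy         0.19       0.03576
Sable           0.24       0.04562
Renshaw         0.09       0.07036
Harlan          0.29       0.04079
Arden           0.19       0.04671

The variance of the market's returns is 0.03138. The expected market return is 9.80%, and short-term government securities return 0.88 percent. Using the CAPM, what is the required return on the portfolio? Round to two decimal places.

13.61%

β_Bellamy = 0.03576 / 0.03138 = 1.1396
β_Sable = 0.04562 / 0.03138 = 1.4538
β_Renshaw = 0.07036 / 0.03138 = 2.2422
β_Harlan = 0.04079 / 0.03138 = 1.2999
β_Arden = 0.04671 / 0.03138 = 1.4885
β_P = Σ w_i β_i = 0.19×1.1396 + 0.24×1.4538 + 0.09×2.2422 + 0.29×1.2999 + 0.19×1.4885 = 1.4270
MRP = 9.80% − 0.88% = 8.92%
E(R_P) = R_f + β_P × MRP = 0.88% + 1.4270 × 8.92% = 13.61%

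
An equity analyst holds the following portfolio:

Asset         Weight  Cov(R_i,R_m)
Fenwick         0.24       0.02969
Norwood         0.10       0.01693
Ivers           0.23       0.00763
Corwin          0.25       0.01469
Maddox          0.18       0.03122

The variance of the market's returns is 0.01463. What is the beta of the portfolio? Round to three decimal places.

1.358

β_Fenwick = 0.02969 / 0.01463 = 2.0294
β_Norwood = 0.01693 / 0.01463 = 1.1572
β_Ivers = 0.00763 / 0.01463 = 0.5215
β_Corwin = 0.01469 / 0.01463 = 1.0041
β_Maddox = 0.03122 / 0.01463 = 2.1340
β_P = Σ w_i β_i = 0.24×2.0294 + 0.10×1.1572 + 0.23×0.5215 + 0.25×1.0041 + 0.18×2.1340 = 1.3579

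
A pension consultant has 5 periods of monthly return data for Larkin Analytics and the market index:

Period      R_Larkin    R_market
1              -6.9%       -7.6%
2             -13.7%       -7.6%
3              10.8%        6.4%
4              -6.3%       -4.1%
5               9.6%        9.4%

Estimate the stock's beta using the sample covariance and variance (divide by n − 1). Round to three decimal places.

Mean R_i = (-6.9 − 13.7 + 10.8 − 6.3 + 9.6) / 5 = -1.3000%
Mean R_m = (-7.6 − 7.6 + 6.4 − 4.1 + 9.4) / 5 = -0.7000%
Σ(R_i − R̄_i)(R_m − R̄_m) = 337.2000  ⇒  Cov = 337.2000 / 4 = 84.3000
Σ(R_m − R̄_m)² = 259.2000  ⇒  Var(R_m) = 259.2000 / 4 = 64.8000
β = Cov / Var(R_m) = 84.3000 / 64.8000 = 1.3009

1.301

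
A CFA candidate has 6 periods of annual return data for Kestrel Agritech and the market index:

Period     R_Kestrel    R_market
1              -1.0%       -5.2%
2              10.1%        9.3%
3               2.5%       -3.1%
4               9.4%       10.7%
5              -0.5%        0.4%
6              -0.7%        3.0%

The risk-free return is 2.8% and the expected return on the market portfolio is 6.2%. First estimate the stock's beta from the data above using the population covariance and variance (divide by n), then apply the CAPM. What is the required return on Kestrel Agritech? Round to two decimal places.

5.08%

Mean R_i = (-1.0 + 10.1 + 2.5 + 9.4 − 0.5 − 0.7) / 6 = 3.3000%
Mean R_m = (-5.2 + 9.3 − 3.1 + 10.7 + 0.4 + 3.0) / 6 = 2.5167%
Σ(R_i − R̄_i)(R_m − R̄_m) = 139.8300  ⇒  Cov = 139.8300 / 6 = 23.3050
Σ(R_m − R̄_m)² = 208.7883  ⇒  Var(R_m) = 208.7883 / 6 = 34.7981
β = Cov / Var(R_m) = 23.3050 / 34.7981 = 0.6697
MRP = 6.2% − 2.8% = 3.40%
E(R) = R_f + β × MRP = 2.8% + 0.6697 × 3.4% = 5.08%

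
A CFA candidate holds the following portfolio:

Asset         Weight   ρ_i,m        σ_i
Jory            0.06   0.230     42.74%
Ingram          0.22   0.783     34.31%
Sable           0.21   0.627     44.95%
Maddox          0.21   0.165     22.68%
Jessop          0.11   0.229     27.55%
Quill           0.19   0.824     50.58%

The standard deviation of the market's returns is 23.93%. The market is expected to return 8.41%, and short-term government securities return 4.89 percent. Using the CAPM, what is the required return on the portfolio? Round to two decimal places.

8.10%

β_Jory = 0.230 × 42.74% / 23.93% = 0.4108
β_Ingram = 0.783 × 34.31% / 23.93% = 1.1226
β_Sable = 0.627 × 44.95% / 23.93% = 1.1778
β_Maddox = 0.165 × 22.68% / 23.93% = 0.1564
β_Jessop = 0.229 × 27.55% / 23.93% = 0.2636
β_Quill = 0.824 × 50.58% / 23.93% = 1.7417
β_P = Σ w_i β_i = 0.06×0.4108 + 0.22×1.1226 + 0.21×1.1778 + 0.21×0.1564 + 0.11×0.2636 + 0.19×1.7417 = 0.9117
MRP = 8.41% − 4.89% = 3.52%
E(R_P) = R_f + β_P × MRP = 4.89% + 0.9117 × 3.52% = 8.10%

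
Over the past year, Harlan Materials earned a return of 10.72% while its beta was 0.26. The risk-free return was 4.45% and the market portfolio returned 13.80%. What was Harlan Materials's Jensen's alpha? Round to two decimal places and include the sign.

+3.84%

Market excess return = 13.80% − 4.45% = 9.35%
CAPM benchmark = R_f + β(R_m − R_f) = 4.45% + 0.26 × 9.35% = 6.8810%
α = actual − benchmark = 10.72% − 6.8810% = +3.84%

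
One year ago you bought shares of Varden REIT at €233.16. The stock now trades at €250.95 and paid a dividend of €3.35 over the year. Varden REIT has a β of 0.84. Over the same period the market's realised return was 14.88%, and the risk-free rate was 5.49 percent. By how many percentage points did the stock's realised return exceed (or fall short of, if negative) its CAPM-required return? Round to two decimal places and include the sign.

-4.31%

Realised HPR = (P1 + D1 − P0) / P0 = (250.95 + 3.35 − 233.16) / 233.16 = 21.14 / 233.16 = 9.0667%
MRP = 14.88% − 5.49% = 9.39%
CAPM required = R_f + β·MRP = 5.49% + 0.84 × 9.39% = 13.3776%
α = realised − required = 9.0667% − 13.3776% = -4.31%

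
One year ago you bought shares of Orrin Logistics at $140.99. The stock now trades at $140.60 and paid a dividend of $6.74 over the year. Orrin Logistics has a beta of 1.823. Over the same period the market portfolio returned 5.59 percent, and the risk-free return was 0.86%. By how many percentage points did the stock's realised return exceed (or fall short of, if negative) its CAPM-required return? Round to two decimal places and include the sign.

Realised HPR = (P1 + D1 − P0) / P0 = (140.60 + 6.74 − 140.99) / 140.99 = 6.35 / 140.99 = 4.5039%
MRP = 5.59% − 0.86% = 4.73%
CAPM required = R_f + β·MRP = 0.86% + 1.823 × 4.73% = 9.48279%
α = realised − required = 4.5039% − 9.48279% = -4.98%

-4.98%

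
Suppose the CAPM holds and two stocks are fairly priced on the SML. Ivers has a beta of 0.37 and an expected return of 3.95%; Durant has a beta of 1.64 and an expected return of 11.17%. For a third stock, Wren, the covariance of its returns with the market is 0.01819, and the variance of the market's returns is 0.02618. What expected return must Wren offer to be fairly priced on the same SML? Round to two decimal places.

MRP = (11.17% − 3.95%) / (1.64 − 0.37) = 5.6850%
R_f = 3.95% − 0.37 × 5.6850% = 1.8466%
β_Wren = Cov / Var(R_m) = 0.01819 / 0.02618 = 0.6948
E(R_Wren) = R_f + β × MRP = 1.8466% + 0.6948 × 5.6850% = 5.80%

5.80%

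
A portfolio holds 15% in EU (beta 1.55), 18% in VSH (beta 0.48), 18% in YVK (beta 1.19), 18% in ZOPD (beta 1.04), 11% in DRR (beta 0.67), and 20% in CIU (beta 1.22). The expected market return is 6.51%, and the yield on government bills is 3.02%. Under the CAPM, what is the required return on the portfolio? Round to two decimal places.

β_P = Σ w_i β_i = 0.15×1.55 + 0.18×0.48 + 0.18×1.19 + 0.18×1.04 + 0.11×0.67 + 0.20×1.22 = 1.0380
MRP = 6.51% − 3.02% = 3.49%
E(R_P) = R_f + β_P × MRP = 3.02% + 1.0380 × 3.49% = 6.64%

6.64%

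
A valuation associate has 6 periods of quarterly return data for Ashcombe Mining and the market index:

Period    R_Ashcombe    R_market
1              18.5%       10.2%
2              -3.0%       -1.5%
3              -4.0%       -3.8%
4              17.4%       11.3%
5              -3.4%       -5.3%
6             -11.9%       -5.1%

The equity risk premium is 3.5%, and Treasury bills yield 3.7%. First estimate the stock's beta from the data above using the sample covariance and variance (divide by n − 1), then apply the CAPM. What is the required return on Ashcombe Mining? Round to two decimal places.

9.25%

Mean R_i = (18.5 − 3.0 − 4.0 + 17.4 − 3.4 − 11.9) / 6 = 2.2667%
Mean R_m = (10.2 − 1.5 − 3.8 + 11.3 − 5.3 − 5.1) / 6 = 0.9667%
Σ(R_i − R̄_i)(R_m − R̄_m) = 470.5833  ⇒  Cov = 470.5833 / 5 = 94.1167
Σ(R_m − R̄_m)² = 296.9133  ⇒  Var(R_m) = 296.9133 / 5 = 59.3827
β = Cov / Var(R_m) = 94.1167 / 59.3827 = 1.5849
E(R) = R_f + β × MRP = 3.7% + 1.5849 × 3.5% = 9.25%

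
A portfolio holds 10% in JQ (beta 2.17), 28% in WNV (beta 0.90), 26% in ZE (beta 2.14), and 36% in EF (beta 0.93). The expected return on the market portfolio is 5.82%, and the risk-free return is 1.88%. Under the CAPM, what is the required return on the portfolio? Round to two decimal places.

7.24%

β_P = Σ w_i β_i = 0.10×2.17 + 0.28×0.90 + 0.26×2.14 + 0.36×0.93 = 1.3602
MRP = 5.82% − 1.88% = 3.94%
E(R_P) = R_f + β_P × MRP = 1.88% + 1.3602 × 3.94% = 7.24%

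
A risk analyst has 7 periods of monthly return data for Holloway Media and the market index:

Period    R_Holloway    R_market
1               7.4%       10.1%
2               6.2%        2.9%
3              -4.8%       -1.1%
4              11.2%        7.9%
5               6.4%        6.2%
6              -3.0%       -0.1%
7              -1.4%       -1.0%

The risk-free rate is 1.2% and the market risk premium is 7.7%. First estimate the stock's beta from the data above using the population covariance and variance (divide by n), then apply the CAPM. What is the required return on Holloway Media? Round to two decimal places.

10.42%

Mean R_i = (7.4 + 6.2 − 4.8 + 11.2 + 6.4 − 3.0 − 1.4) / 7 = 3.1429%
Mean R_m = (10.1 + 2.9 − 1.1 + 7.9 + 6.2 − 0.1 − 1.0) / 7 = 3.5571%
Σ(R_i − R̄_i)(R_m − R̄_m) = 149.6029  ⇒  Cov = 149.6029 / 7 = 21.3718
Σ(R_m − R̄_m)² = 124.9171  ⇒  Var(R_m) = 124.9171 / 7 = 17.8453
β = Cov / Var(R_m) = 21.3718 / 17.8453 = 1.1976
E(R) = R_f + β × MRP = 1.2% + 1.1976 × 7.7% = 10.42%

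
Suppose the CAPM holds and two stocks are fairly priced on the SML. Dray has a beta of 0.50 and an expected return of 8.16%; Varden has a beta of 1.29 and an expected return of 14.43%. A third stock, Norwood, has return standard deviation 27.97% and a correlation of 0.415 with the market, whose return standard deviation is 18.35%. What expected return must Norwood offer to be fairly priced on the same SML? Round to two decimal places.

9.21%

MRP = (14.43% − 8.16%) / (1.29 − 0.50) = 7.9367%
R_f = 8.16% − 0.50 × 7.9367% = 4.1917%
β_Norwood = ρ·σ_i/σ_m = 0.415 × 27.97 / 18.35 = 0.6326
E(R_Norwood) = R_f + β × MRP = 4.1917% + 0.6326 × 7.9367% = 9.21%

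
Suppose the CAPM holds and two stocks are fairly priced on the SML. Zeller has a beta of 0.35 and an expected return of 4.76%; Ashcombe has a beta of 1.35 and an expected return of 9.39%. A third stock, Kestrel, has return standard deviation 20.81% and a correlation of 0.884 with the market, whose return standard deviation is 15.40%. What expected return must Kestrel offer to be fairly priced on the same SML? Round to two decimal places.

MRP = (9.39% − 4.76%) / (1.35 − 0.35) = 4.6300%
R_f = 4.76% − 0.35 × 4.6300% = 3.1395%
β_Kestrel = ρ·σ_i/σ_m = 0.884 × 20.81 / 15.40 = 1.1945
E(R_Kestrel) = R_f + β × MRP = 3.1395% + 1.1945 × 4.6300% = 8.67%

8.67%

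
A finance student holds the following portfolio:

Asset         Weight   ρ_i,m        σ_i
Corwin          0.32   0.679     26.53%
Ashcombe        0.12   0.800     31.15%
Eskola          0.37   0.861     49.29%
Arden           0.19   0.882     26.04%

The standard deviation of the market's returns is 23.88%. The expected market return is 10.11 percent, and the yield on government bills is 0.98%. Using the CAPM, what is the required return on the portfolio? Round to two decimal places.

β_Corwin = 0.679 × 26.53% / 23.88% = 0.7543
β_Ashcombe = 0.800 × 31.15% / 23.88% = 1.0436
β_Eskola = 0.861 × 49.29% / 23.88% = 1.7772
β_Arden = 0.882 × 26.04% / 23.88% = 0.9618
β_P = Σ w_i β_i = 0.32×0.7543 + 0.12×1.0436 + 0.37×1.7772 + 0.19×0.9618 = 1.2069
MRP = 10.11% − 0.98% = 9.13%
E(R_P) = R_f + β_P × MRP = 0.98% + 1.2069 × 9.13% = 12.00%

12.00%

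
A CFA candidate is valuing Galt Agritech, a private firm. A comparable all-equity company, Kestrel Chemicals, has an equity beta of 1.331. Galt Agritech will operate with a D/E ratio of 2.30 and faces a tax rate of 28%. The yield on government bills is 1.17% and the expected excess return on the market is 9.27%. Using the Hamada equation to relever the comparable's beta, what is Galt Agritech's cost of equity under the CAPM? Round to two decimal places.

β_L = β_U × [1 + (1 − t)(D/E)] = 1.331 × [1 + (1 − 0.28) × 2.30]
    = 1.331 × [1 + 0.72 × 2.30] = 1.331 × 2.6560 = 3.5351
E(R) = R_f + β_L × MRP = 1.17% + 3.5351 × 9.27% = 33.94%

33.94%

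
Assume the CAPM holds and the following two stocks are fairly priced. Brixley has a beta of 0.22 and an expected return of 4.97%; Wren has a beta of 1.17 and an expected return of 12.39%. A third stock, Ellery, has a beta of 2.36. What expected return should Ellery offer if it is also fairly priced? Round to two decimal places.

21.68%

MRP (SML slope) = (12.39% − 4.97%) / (1.17 − 0.22) = 7.42% / 0.95 = 7.8105%
R_f (intercept) = 4.97% − 0.22 × 7.8105% = 3.2517%
E(R_Ellery) = R_f + β × MRP = 3.2517% + 2.36 × 7.8105% = 21.68%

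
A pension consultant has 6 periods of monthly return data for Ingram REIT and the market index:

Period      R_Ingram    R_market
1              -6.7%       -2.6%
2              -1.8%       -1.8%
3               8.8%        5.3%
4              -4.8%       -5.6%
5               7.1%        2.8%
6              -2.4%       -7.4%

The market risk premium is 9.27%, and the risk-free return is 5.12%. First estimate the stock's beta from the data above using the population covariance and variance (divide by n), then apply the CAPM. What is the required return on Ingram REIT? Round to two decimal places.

15.53%

Mean R_i = (-6.7 − 1.8 + 8.8 − 4.8 + 7.1 − 2.4) / 6 = 0.0333%
Mean R_m = (-2.6 − 1.8 + 5.3 − 5.6 + 2.8 − 7.4) / 6 = -1.5500%
Σ(R_i − R̄_i)(R_m − R̄_m) = 132.1300  ⇒  Cov = 132.1300 / 6 = 22.0217
Σ(R_m − R̄_m)² = 117.6350  ⇒  Var(R_m) = 117.6350 / 6 = 19.6058
β = Cov / Var(R_m) = 22.0217 / 19.6058 = 1.1232
E(R) = R_f + β × MRP = 5.12% + 1.1232 × 9.27% = 15.53%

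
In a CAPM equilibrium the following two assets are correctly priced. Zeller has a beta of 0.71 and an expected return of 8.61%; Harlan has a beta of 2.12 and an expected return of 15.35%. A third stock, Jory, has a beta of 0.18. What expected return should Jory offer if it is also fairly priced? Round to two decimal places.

6.08%

MRP (SML slope) = (15.35% − 8.61%) / (2.12 − 0.71) = 6.74% / 1.41 = 4.7801%
R_f (intercept) = 8.61% − 0.71 × 4.7801% = 5.2161%
E(R_Jory) = R_f + β × MRP = 5.2161% + 0.18 × 4.7801% = 6.08%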